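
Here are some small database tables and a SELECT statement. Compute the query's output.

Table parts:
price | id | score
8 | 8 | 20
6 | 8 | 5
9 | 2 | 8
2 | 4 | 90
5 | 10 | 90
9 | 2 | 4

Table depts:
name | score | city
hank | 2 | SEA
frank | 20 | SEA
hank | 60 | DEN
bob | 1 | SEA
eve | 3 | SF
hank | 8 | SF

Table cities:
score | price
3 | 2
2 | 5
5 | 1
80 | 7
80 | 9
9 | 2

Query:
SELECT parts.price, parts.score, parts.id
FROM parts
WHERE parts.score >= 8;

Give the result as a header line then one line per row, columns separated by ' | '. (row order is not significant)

== RESULT ==
parts.price | parts.score | parts.id
8 | 20 | 8
9 | 8 | 2
2 | 90 | 4
5 | 90 | 10

Derivation:
After WHERE (4 rows):
parts.price | parts.id | parts.score
8 | 8 | 20
9 | 2 | 8
2 | 4 | 90
5 | 10 | 90
After SELECT (4 rows):
parts.price | parts.score | parts.id
8 | 20 | 8
9 | 8 | 2
2 | 90 | 4
5 | 90 | 10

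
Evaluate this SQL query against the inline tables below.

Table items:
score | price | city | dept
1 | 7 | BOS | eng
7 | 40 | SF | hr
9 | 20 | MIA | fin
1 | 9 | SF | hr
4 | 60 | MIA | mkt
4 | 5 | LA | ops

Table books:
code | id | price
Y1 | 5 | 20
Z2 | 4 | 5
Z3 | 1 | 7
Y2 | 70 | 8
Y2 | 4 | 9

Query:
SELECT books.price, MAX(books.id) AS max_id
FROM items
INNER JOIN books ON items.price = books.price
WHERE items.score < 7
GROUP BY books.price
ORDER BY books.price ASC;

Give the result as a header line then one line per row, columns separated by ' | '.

== RESULT ==
books.price | max_id
5 | 4
7 | 1
9 | 4

Derivation:
After JOIN books (4 rows):
items.score | items.price | items.city | items.dept | books.code | books.id | books.price
1 | 7 | BOS | eng | Z3 | 1 | 7
9 | 20 | MIA | fin | Y1 | 5 | 20
1 | 9 | SF | hr | Y2 | 4 | 9
4 | 5 | LA | ops | Z2 | 4 | 5
After WHERE (3 rows):
items.score | items.price | items.city | items.dept | books.code | books.id | books.price
1 | 7 | BOS | eng | Z3 | 1 | 7
1 | 9 | SF | hr | Y2 | 4 | 9
4 | 5 | LA | ops | Z2 | 4 | 5
After GROUP BY (3 rows):
books.price | max_id
7 | 1
9 | 4
5 | 4
After ORDER BY (3 rows):
books.price | max_id
5 | 4
7 | 1
9 | 4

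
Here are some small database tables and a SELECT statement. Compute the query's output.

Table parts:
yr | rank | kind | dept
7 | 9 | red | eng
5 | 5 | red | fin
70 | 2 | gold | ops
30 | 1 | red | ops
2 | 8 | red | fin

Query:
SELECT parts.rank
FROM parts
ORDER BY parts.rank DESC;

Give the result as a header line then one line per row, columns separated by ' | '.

== RESULT ==
parts.rank
9
8
5
2
1

Derivation:
After SELECT (5 rows):
parts.rank
9
5
2
1
8
After ORDER BY (5 rows):
parts.rank
9
8
5
2
1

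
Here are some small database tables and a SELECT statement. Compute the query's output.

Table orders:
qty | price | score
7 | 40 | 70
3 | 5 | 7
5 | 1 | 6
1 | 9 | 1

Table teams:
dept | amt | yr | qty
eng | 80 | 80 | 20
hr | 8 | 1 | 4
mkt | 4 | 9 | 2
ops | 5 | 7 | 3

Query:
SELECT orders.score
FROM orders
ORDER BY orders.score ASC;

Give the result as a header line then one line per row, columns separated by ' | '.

After SELECT (4 rows):
orders.score
70
7
6
1
After ORDER BY (4 rows):
orders.score
1
6
7
70

== RESULT ==
orders.score
1
6
7
70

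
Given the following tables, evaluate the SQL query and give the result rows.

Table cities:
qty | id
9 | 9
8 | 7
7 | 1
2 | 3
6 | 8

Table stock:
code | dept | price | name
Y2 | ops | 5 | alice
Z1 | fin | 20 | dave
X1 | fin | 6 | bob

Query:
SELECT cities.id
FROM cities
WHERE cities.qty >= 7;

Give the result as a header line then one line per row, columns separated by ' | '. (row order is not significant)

After WHERE (3 rows):
cities.qty | cities.id
9 | 9
8 | 7
7 | 1
After SELECT (3 rows):
cities.id
9
7
1

== RESULT ==
cities.id
9
7
1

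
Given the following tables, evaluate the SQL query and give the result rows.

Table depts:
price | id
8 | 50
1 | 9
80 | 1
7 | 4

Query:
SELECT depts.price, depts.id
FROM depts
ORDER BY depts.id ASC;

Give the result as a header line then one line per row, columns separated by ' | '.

== RESULT ==
depts.price | depts.id
80 | 1
7 | 4
1 | 9
8 | 50

Derivation:
After SELECT (4 rows):
depts.price | depts.id
8 | 50
1 | 9
80 | 1
7 | 4
After ORDER BY (4 rows):
depts.price | depts.id
80 | 1
7 | 4
1 | 9
8 | 50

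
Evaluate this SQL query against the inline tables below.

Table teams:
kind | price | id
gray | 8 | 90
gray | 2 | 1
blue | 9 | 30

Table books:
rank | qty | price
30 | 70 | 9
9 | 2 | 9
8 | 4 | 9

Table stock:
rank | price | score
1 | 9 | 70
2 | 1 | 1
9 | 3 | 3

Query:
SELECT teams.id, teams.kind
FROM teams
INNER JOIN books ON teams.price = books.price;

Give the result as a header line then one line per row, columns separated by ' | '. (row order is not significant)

== RESULT ==
teams.id | teams.kind
30 | blue
30 | blue
30 | blue

Derivation:
After JOIN books (3 rows):
teams.kind | teams.price | teams.id | books.rank | books.qty | books.price
blue | 9 | 30 | 30 | 70 | 9
blue | 9 | 30 | 9 | 2 | 9
blue | 9 | 30 | 8 | 4 | 9
After SELECT (3 rows):
teams.id | teams.kind
30 | blue
30 | blue
30 | blue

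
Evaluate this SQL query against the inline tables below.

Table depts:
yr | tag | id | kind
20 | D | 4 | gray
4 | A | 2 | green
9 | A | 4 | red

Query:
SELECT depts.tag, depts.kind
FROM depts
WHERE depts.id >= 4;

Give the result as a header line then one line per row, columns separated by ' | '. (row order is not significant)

== RESULT ==
depts.tag | depts.kind
D | gray
A | red

Derivation:
After WHERE (2 rows):
depts.yr | depts.tag | depts.id | depts.kind
20 | D | 4 | gray
9 | A | 4 | red
After SELECT (2 rows):
depts.tag | depts.kind
D | gray
A | red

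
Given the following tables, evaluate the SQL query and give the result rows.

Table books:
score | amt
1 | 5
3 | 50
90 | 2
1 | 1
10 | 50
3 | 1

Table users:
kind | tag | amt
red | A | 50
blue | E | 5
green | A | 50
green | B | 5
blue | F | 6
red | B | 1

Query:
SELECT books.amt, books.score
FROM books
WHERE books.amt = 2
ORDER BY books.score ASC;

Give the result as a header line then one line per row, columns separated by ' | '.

After WHERE (1 rows):
books.score | books.amt
90 | 2
After SELECT (1 rows):
books.amt | books.score
2 | 90
After ORDER BY (1 rows):
books.amt | books.score
2 | 90

== RESULT ==
books.amt | books.score
2 | 90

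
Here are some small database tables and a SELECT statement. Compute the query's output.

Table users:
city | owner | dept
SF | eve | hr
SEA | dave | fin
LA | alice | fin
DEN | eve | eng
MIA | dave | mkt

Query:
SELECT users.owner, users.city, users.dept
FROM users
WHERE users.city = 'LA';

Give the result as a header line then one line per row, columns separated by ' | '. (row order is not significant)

After WHERE (1 rows):
users.city | users.owner | users.dept
LA | alice | fin
After SELECT (1 rows):
users.owner | users.city | users.dept
alice | LA | fin

== RESULT ==
users.owner | users.city | users.dept
alice | LA | fin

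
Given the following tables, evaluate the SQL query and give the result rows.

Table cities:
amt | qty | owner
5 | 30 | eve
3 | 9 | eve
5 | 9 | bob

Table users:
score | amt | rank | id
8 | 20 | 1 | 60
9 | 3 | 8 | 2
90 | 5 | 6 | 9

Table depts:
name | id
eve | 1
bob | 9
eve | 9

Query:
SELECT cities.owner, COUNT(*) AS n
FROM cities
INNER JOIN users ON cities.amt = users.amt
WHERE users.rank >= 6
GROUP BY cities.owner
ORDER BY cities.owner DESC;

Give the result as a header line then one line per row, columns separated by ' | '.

== RESULT ==
cities.owner | n
eve | 2
bob | 1

Derivation:
After JOIN users (3 rows):
cities.amt | cities.qty | cities.owner | users.score | users.amt | users.rank | users.id
5 | 30 | eve | 90 | 5 | 6 | 9
3 | 9 | eve | 9 | 3 | 8 | 2
5 | 9 | bob | 90 | 5 | 6 | 9
After WHERE (3 rows):
cities.amt | cities.qty | cities.owner | users.score | users.amt | users.rank | users.id
5 | 30 | eve | 90 | 5 | 6 | 9
3 | 9 | eve | 9 | 3 | 8 | 2
5 | 9 | bob | 90 | 5 | 6 | 9
After GROUP BY (2 rows):
cities.owner | n
eve | 2
bob | 1
After ORDER BY (2 rows):
cities.owner | n
eve | 2
bob | 1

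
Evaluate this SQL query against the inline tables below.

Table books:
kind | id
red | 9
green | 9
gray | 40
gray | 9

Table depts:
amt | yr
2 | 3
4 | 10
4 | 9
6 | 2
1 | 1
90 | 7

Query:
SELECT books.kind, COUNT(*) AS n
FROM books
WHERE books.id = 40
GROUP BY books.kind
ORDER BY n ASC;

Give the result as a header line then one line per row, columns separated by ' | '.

After WHERE (1 rows):
books.kind | books.id
gray | 40
After GROUP BY (1 rows):
books.kind | n
gray | 1
After ORDER BY (1 rows):
books.kind | n
gray | 1

== RESULT ==
books.kind | n
gray | 1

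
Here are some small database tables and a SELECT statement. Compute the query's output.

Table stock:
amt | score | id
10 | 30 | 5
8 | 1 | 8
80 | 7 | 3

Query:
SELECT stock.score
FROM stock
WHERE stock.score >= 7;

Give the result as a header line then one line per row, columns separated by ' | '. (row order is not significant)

== RESULT ==
stock.score
30
7

Derivation:
After WHERE (2 rows):
stock.amt | stock.score | stock.id
10 | 30 | 5
80 | 7 | 3
After SELECT (2 rows):
stock.score
30
7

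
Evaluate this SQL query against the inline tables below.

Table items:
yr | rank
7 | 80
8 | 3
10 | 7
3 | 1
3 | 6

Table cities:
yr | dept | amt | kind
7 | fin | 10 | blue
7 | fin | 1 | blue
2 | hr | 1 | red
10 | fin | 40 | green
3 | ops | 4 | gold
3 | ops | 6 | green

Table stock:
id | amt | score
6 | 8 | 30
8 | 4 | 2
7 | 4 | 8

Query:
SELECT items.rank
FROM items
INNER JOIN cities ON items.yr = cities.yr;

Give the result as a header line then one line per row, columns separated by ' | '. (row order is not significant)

After JOIN cities (7 rows):
items.yr | items.rank | cities.yr | cities.dept | cities.amt | cities.kind
7 | 80 | 7 | fin | 10 | blue
7 | 80 | 7 | fin | 1 | blue
10 | 7 | 10 | fin | 40 | green
3 | 1 | 3 | ops | 4 | gold
3 | 1 | 3 | ops | 6 | green
3 | 6 | 3 | ops | 4 | gold
3 | 6 | 3 | ops | 6 | green
After SELECT (7 rows):
items.rank
80
80
7
1
1
6
6

== RESULT ==
items.rank
80
80
7
1
1
6
6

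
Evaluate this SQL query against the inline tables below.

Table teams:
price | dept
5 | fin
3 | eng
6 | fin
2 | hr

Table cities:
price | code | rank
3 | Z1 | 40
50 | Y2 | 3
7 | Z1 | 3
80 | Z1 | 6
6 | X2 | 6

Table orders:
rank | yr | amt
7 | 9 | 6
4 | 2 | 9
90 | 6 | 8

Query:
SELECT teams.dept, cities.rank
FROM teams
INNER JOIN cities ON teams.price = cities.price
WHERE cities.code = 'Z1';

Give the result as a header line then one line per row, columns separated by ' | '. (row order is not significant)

== RESULT ==
teams.dept | cities.rank
eng | 40

Derivation:
After JOIN cities (2 rows):
teams.price | teams.dept | cities.price | cities.code | cities.rank
3 | eng | 3 | Z1 | 40
6 | fin | 6 | X2 | 6
After WHERE (1 rows):
teams.price | teams.dept | cities.price | cities.code | cities.rank
3 | eng | 3 | Z1 | 40
After SELECT (1 rows):
teams.dept | cities.rank
eng | 40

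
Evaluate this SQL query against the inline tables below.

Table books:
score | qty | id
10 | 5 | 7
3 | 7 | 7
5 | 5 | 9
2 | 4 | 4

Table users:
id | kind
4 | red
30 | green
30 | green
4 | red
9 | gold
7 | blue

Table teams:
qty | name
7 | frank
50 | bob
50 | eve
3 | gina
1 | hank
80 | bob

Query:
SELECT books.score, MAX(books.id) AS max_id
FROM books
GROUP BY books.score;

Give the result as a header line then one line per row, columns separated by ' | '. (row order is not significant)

After GROUP BY (4 rows):
books.score | max_id
10 | 7
3 | 7
5 | 9
2 | 4

== RESULT ==
books.score | max_id
10 | 7
3 | 7
5 | 9
2 | 4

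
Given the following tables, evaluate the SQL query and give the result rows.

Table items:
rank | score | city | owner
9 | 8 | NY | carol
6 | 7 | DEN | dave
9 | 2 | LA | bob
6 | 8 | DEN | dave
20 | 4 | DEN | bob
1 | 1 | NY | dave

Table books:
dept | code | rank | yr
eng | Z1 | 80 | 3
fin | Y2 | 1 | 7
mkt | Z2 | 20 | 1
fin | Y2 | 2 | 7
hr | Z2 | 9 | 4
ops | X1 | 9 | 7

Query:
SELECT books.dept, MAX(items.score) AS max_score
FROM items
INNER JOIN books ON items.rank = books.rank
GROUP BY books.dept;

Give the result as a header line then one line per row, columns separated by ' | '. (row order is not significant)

== RESULT ==
books.dept | max_score
hr | 8
ops | 8
mkt | 4
fin | 1

Derivation:
After JOIN books (6 rows):
items.rank | items.score | items.city | items.owner | books.dept | books.code | books.rank | books.yr
9 | 8 | NY | carol | hr | Z2 | 9 | 4
9 | 8 | NY | carol | ops | X1 | 9 | 7
9 | 2 | LA | bob | hr | Z2 | 9 | 4
9 | 2 | LA | bob | ops | X1 | 9 | 7
20 | 4 | DEN | bob | mkt | Z2 | 20 | 1
1 | 1 | NY | dave | fin | Y2 | 1 | 7
After GROUP BY (4 rows):
books.dept | max_score
hr | 8
ops | 8
mkt | 4
fin | 1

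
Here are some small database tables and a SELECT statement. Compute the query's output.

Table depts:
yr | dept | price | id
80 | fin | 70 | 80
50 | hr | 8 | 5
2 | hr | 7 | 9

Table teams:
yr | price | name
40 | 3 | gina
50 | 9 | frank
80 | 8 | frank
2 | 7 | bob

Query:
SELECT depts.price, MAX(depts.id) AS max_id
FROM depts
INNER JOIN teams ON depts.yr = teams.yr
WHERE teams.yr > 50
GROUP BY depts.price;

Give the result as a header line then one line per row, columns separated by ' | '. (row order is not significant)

After JOIN teams (3 rows):
depts.yr | depts.dept | depts.price | depts.id | teams.yr | teams.price | teams.name
80 | fin | 70 | 80 | 80 | 8 | frank
50 | hr | 8 | 5 | 50 | 9 | frank
2 | hr | 7 | 9 | 2 | 7 | bob
After WHERE (1 rows):
depts.yr | depts.dept | depts.price | depts.id | teams.yr | teams.price | teams.name
80 | fin | 70 | 80 | 80 | 8 | frank
After GROUP BY (1 rows):
depts.price | max_id
70 | 80

== RESULT ==
depts.price | max_id
70 | 80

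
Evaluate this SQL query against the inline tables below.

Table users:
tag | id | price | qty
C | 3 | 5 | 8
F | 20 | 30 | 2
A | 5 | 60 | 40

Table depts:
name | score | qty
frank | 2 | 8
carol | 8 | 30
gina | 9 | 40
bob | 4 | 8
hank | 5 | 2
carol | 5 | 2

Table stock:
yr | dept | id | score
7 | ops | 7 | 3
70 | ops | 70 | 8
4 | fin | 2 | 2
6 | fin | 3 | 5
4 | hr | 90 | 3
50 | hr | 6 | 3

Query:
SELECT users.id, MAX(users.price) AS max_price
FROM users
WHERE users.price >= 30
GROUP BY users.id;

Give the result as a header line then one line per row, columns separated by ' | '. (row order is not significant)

After WHERE (2 rows):
users.tag | users.id | users.price | users.qty
F | 20 | 30 | 2
A | 5 | 60 | 40
After GROUP BY (2 rows):
users.id | max_price
20 | 30
5 | 60

== RESULT ==
users.id | max_price
20 | 30
5 | 60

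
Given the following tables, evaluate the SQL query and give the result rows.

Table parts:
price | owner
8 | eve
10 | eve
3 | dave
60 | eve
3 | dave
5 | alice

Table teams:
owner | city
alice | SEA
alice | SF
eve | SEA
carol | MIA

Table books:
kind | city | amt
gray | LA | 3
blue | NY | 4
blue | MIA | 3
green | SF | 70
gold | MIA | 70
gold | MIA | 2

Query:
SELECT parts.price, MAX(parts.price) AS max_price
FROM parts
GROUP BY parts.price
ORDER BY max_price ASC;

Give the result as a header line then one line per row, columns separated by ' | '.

After GROUP BY (5 rows):
parts.price | max_price
8 | 8
10 | 10
3 | 3
60 | 60
5 | 5
After ORDER BY (5 rows):
parts.price | max_price
3 | 3
5 | 5
8 | 8
10 | 10
60 | 60

== RESULT ==
parts.price | max_price
3 | 3
5 | 5
8 | 8
10 | 10
60 | 60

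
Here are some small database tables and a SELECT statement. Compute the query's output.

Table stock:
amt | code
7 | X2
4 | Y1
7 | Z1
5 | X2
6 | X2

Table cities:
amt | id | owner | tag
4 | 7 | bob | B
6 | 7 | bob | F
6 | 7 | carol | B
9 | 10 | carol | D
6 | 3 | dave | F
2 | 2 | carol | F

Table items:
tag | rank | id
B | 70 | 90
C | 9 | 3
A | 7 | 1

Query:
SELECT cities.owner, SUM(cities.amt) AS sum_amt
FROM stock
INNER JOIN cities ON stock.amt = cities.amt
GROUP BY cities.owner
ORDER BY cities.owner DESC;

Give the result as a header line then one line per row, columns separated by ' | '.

== RESULT ==
cities.owner | sum_amt
dave | 6
carol | 6
bob | 10

Derivation:
After JOIN cities (4 rows):
stock.amt | stock.code | cities.amt | cities.id | cities.owner | cities.tag
4 | Y1 | 4 | 7 | bob | B
6 | X2 | 6 | 7 | bob | F
6 | X2 | 6 | 7 | carol | B
6 | X2 | 6 | 3 | dave | F
After GROUP BY (3 rows):
cities.owner | sum_amt
bob | 10
carol | 6
dave | 6
After ORDER BY (3 rows):
cities.owner | sum_amt
dave | 6
carol | 6
bob | 10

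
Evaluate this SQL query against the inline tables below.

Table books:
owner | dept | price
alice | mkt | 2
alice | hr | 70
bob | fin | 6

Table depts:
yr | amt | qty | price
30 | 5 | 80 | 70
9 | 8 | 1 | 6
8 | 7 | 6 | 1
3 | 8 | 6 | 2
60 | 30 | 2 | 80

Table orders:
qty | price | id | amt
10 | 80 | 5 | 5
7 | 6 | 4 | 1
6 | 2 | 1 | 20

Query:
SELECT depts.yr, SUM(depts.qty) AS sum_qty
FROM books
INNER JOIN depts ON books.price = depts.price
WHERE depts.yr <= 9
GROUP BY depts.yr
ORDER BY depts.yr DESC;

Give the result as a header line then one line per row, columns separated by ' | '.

After JOIN depts (3 rows):
books.owner | books.dept | books.price | depts.yr | depts.amt | depts.qty | depts.price
alice | mkt | 2 | 3 | 8 | 6 | 2
alice | hr | 70 | 30 | 5 | 80 | 70
bob | fin | 6 | 9 | 8 | 1 | 6
After WHERE (2 rows):
books.owner | books.dept | books.price | depts.yr | depts.amt | depts.qty | depts.price
alice | mkt | 2 | 3 | 8 | 6 | 2
bob | fin | 6 | 9 | 8 | 1 | 6
After GROUP BY (2 rows):
depts.yr | sum_qty
3 | 6
9 | 1
After ORDER BY (2 rows):
depts.yr | sum_qty
9 | 1
3 | 6

== RESULT ==
depts.yr | sum_qty
9 | 1
3 | 6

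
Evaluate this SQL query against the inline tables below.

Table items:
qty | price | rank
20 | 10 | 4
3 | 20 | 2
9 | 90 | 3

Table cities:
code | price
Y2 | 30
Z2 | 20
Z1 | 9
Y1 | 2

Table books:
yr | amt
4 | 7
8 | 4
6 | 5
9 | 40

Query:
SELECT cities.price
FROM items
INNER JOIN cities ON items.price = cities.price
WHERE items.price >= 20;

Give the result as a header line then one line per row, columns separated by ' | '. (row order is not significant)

After JOIN cities (1 rows):
items.qty | items.price | items.rank | cities.code | cities.price
3 | 20 | 2 | Z2 | 20
After WHERE (1 rows):
items.qty | items.price | items.rank | cities.code | cities.price
3 | 20 | 2 | Z2 | 20
After SELECT (1 rows):
cities.price
20

== RESULT ==
cities.price
20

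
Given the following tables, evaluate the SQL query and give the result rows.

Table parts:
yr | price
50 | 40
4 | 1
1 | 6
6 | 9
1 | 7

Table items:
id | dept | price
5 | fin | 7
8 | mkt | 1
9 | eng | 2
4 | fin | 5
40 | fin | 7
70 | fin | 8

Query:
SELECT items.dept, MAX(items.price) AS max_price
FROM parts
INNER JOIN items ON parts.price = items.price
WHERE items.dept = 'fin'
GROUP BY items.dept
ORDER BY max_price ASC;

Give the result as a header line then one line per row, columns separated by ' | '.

After JOIN items (3 rows):
parts.yr | parts.price | items.id | items.dept | items.price
4 | 1 | 8 | mkt | 1
1 | 7 | 5 | fin | 7
1 | 7 | 40 | fin | 7
After WHERE (2 rows):
parts.yr | parts.price | items.id | items.dept | items.price
1 | 7 | 5 | fin | 7
1 | 7 | 40 | fin | 7
After GROUP BY (1 rows):
items.dept | max_price
fin | 7
After ORDER BY (1 rows):
items.dept | max_price
fin | 7

== RESULT ==
items.dept | max_price
fin | 7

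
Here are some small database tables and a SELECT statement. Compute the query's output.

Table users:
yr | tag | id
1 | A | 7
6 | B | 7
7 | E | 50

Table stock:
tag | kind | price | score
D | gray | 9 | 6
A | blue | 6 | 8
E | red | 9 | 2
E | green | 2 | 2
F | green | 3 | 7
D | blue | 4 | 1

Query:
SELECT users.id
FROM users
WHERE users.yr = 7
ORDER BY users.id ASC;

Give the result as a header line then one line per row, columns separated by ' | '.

After WHERE (1 rows):
users.yr | users.tag | users.id
7 | E | 50
After SELECT (1 rows):
users.id
50
After ORDER BY (1 rows):
users.id
50

== RESULT ==
users.id
50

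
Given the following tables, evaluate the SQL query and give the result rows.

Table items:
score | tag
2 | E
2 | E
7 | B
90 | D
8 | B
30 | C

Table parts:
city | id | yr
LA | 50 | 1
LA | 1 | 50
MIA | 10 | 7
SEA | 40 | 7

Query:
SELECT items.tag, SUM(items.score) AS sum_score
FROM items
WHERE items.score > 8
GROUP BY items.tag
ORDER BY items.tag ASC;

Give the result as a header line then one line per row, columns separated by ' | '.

After WHERE (2 rows):
items.score | items.tag
90 | D
30 | C
After GROUP BY (2 rows):
items.tag | sum_score
D | 90
C | 30
After ORDER BY (2 rows):
items.tag | sum_score
C | 30
D | 90

== RESULT ==
items.tag | sum_score
C | 30
D | 90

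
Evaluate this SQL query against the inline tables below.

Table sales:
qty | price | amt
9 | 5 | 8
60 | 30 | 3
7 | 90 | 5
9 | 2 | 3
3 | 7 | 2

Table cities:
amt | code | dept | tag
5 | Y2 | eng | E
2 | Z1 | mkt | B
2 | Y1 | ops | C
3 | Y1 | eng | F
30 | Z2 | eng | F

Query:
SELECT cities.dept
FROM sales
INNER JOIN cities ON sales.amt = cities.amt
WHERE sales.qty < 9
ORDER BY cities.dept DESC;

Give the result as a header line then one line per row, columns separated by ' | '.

== RESULT ==
cities.dept
ops
mkt
eng

Derivation:
After JOIN cities (5 rows):
sales.qty | sales.price | sales.amt | cities.amt | cities.code | cities.dept | cities.tag
60 | 30 | 3 | 3 | Y1 | eng | F
7 | 90 | 5 | 5 | Y2 | eng | E
9 | 2 | 3 | 3 | Y1 | eng | F
3 | 7 | 2 | 2 | Z1 | mkt | B
3 | 7 | 2 | 2 | Y1 | ops | C
After WHERE (3 rows):
sales.qty | sales.price | sales.amt | cities.amt | cities.code | cities.dept | cities.tag
7 | 90 | 5 | 5 | Y2 | eng | E
3 | 7 | 2 | 2 | Z1 | mkt | B
3 | 7 | 2 | 2 | Y1 | ops | C
After SELECT (3 rows):
cities.dept
eng
mkt
ops
After ORDER BY (3 rows):
cities.dept
ops
mkt
eng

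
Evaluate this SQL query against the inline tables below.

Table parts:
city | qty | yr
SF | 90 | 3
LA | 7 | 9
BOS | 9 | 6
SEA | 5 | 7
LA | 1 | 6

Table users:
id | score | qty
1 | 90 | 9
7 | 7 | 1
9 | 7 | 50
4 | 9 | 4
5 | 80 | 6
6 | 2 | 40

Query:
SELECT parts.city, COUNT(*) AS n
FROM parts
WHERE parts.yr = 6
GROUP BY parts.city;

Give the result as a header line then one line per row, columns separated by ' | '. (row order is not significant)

== RESULT ==
parts.city | n
BOS | 1
LA | 1

Derivation:
After WHERE (2 rows):
parts.city | parts.qty | parts.yr
BOS | 9 | 6
LA | 1 | 6
After GROUP BY (2 rows):
parts.city | n
BOS | 1
LA | 1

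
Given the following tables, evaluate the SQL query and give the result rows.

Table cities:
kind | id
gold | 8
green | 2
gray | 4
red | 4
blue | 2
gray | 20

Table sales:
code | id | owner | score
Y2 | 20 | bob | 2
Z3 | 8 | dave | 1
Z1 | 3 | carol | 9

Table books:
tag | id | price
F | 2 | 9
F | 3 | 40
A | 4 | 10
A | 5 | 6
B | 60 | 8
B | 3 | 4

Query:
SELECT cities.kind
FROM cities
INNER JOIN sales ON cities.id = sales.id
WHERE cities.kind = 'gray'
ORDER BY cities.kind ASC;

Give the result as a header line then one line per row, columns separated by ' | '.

After JOIN sales (2 rows):
cities.kind | cities.id | sales.code | sales.id | sales.owner | sales.score
gold | 8 | Z3 | 8 | dave | 1
gray | 20 | Y2 | 20 | bob | 2
After WHERE (1 rows):
cities.kind | cities.id | sales.code | sales.id | sales.owner | sales.score
gray | 20 | Y2 | 20 | bob | 2
After SELECT (1 rows):
cities.kind
gray
After ORDER BY (1 rows):
cities.kind
gray

== RESULT ==
cities.kind
gray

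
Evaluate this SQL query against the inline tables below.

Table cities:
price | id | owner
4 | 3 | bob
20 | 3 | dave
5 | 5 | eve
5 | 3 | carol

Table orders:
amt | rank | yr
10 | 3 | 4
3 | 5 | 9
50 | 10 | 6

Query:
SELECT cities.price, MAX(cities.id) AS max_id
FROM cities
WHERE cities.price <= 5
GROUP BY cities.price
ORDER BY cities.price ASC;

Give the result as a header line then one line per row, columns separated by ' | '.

After WHERE (3 rows):
cities.price | cities.id | cities.owner
4 | 3 | bob
5 | 5 | eve
5 | 3 | carol
After GROUP BY (2 rows):
cities.price | max_id
4 | 3
5 | 5
After ORDER BY (2 rows):
cities.price | max_id
4 | 3
5 | 5

== RESULT ==
cities.price | max_id
4 | 3
5 | 5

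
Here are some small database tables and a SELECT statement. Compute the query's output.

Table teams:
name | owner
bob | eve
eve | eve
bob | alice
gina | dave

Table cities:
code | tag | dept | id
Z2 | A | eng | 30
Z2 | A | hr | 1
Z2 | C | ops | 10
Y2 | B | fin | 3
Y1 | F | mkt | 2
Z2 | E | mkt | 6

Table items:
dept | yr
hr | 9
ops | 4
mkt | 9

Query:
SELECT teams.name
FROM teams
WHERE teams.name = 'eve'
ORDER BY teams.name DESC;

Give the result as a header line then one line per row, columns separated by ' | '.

After WHERE (1 rows):
teams.name | teams.owner
eve | eve
After SELECT (1 rows):
teams.name
eve
After ORDER BY (1 rows):
teams.name
eve

== RESULT ==
teams.name
eve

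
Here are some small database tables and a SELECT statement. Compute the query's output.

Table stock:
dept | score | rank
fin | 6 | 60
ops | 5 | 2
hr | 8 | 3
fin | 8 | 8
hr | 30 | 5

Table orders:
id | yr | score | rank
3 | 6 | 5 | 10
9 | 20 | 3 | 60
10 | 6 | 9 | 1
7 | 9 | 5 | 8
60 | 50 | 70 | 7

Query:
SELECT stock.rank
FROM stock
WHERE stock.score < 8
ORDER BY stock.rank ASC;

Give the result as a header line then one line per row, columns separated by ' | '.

After WHERE (2 rows):
stock.dept | stock.score | stock.rank
fin | 6 | 60
ops | 5 | 2
After SELECT (2 rows):
stock.rank
60
2
After ORDER BY (2 rows):
stock.rank
2
60

== RESULT ==
stock.rank
2
60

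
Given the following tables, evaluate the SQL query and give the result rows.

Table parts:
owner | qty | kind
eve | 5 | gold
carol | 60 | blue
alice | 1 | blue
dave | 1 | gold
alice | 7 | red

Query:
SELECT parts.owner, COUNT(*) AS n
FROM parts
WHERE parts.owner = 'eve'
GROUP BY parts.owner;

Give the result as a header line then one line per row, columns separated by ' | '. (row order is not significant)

After WHERE (1 rows):
parts.owner | parts.qty | parts.kind
eve | 5 | gold
After GROUP BY (1 rows):
parts.owner | n
eve | 1

== RESULT ==
parts.owner | n
eve | 1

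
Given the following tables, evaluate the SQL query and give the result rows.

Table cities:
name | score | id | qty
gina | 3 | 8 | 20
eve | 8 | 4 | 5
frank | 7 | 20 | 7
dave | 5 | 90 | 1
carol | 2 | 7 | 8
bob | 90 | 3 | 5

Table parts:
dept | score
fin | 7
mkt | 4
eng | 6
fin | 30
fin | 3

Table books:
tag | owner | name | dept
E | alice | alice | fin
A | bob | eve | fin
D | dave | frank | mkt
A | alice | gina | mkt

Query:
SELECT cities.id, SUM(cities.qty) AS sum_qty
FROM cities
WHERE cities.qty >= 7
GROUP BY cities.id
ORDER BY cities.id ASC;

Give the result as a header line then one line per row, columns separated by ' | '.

After WHERE (3 rows):
cities.name | cities.score | cities.id | cities.qty
gina | 3 | 8 | 20
frank | 7 | 20 | 7
carol | 2 | 7 | 8
After GROUP BY (3 rows):
cities.id | sum_qty
8 | 20
20 | 7
7 | 8
After ORDER BY (3 rows):
cities.id | sum_qty
7 | 8
8 | 20
20 | 7

== RESULT ==
cities.id | sum_qty
7 | 8
8 | 20
20 | 7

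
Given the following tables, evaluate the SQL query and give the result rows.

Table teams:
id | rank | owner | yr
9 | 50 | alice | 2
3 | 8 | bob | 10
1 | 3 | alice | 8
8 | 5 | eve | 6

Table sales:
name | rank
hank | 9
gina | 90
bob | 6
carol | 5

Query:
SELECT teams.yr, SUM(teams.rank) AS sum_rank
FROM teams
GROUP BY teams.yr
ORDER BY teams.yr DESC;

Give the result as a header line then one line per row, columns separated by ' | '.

After GROUP BY (4 rows):
teams.yr | sum_rank
2 | 50
10 | 8
8 | 3
6 | 5
After ORDER BY (4 rows):
teams.yr | sum_rank
10 | 8
8 | 3
6 | 5
2 | 50

== RESULT ==
teams.yr | sum_rank
10 | 8
8 | 3
6 | 5
2 | 50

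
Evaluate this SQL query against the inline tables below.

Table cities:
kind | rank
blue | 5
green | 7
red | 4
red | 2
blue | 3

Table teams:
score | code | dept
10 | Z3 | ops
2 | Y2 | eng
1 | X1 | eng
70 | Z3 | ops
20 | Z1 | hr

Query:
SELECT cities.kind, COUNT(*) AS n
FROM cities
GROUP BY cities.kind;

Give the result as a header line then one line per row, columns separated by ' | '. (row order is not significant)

== RESULT ==
cities.kind | n
blue | 2
green | 1
red | 2

Derivation:
After GROUP BY (3 rows):
cities.kind | n
blue | 2
green | 1
red | 2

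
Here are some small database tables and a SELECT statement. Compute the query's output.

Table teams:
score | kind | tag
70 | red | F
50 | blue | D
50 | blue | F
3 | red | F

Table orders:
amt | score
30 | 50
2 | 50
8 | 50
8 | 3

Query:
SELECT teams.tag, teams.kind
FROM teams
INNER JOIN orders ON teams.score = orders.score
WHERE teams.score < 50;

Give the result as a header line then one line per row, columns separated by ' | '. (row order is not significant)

After JOIN orders (7 rows):
teams.score | teams.kind | teams.tag | orders.amt | orders.score
50 | blue | D | 30 | 50
50 | blue | D | 2 | 50
50 | blue | D | 8 | 50
50 | blue | F | 30 | 50
50 | blue | F | 2 | 50
50 | blue | F | 8 | 50
3 | red | F | 8 | 3
After WHERE (1 rows):
teams.score | teams.kind | teams.tag | orders.amt | orders.score
3 | red | F | 8 | 3
After SELECT (1 rows):
teams.tag | teams.kind
F | red

== RESULT ==
teams.tag | teams.kind
F | red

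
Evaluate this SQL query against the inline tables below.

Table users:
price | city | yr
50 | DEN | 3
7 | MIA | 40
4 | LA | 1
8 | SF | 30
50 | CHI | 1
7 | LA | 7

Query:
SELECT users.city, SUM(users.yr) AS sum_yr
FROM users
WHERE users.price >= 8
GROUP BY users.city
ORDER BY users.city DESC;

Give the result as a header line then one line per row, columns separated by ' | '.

After WHERE (3 rows):
users.price | users.city | users.yr
50 | DEN | 3
8 | SF | 30
50 | CHI | 1
After GROUP BY (3 rows):
users.city | sum_yr
DEN | 3
SF | 30
CHI | 1
After ORDER BY (3 rows):
users.city | sum_yr
SF | 30
DEN | 3
CHI | 1

== RESULT ==
users.city | sum_yr
SF | 30
DEN | 3
CHI | 1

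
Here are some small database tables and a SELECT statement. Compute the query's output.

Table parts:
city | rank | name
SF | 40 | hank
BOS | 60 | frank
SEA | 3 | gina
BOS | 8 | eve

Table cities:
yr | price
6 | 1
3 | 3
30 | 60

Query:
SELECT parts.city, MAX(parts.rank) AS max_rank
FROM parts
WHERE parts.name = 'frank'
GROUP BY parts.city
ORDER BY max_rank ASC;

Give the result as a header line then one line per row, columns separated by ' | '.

== RESULT ==
parts.city | max_rank
BOS | 60

Derivation:
After WHERE (1 rows):
parts.city | parts.rank | parts.name
BOS | 60 | frank
After GROUP BY (1 rows):
parts.city | max_rank
BOS | 60
After ORDER BY (1 rows):
parts.city | max_rank
BOS | 60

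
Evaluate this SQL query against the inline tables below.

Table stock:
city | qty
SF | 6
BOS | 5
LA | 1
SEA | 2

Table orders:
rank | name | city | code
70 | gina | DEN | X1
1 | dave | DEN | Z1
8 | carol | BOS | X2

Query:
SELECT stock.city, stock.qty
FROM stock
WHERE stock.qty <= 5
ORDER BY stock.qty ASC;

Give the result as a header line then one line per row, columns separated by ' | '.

== RESULT ==
stock.city | stock.qty
LA | 1
SEA | 2
BOS | 5

Derivation:
After WHERE (3 rows):
stock.city | stock.qty
BOS | 5
LA | 1
SEA | 2
After SELECT (3 rows):
stock.city | stock.qty
BOS | 5
LA | 1
SEA | 2
After ORDER BY (3 rows):
stock.city | stock.qty
LA | 1
SEA | 2
BOS | 5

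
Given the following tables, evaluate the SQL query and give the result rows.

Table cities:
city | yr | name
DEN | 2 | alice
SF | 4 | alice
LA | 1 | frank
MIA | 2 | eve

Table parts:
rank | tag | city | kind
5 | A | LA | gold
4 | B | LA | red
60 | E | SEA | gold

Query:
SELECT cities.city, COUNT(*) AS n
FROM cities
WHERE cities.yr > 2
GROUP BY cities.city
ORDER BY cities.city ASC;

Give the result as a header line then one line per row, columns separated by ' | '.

After WHERE (1 rows):
cities.city | cities.yr | cities.name
SF | 4 | alice
After GROUP BY (1 rows):
cities.city | n
SF | 1
After ORDER BY (1 rows):
cities.city | n
SF | 1

== RESULT ==
cities.city | n
SF | 1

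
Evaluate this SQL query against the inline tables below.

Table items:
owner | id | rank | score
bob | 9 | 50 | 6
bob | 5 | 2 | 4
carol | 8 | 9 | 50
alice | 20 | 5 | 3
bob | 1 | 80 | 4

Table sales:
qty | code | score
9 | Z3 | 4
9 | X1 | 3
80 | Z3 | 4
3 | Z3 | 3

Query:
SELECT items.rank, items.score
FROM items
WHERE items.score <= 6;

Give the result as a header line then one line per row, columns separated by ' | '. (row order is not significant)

== RESULT ==
items.rank | items.score
50 | 6
2 | 4
5 | 3
80 | 4

Derivation:
After WHERE (4 rows):
items.owner | items.id | items.rank | items.score
bob | 9 | 50 | 6
bob | 5 | 2 | 4
alice | 20 | 5 | 3
bob | 1 | 80 | 4
After SELECT (4 rows):
items.rank | items.score
50 | 6
2 | 4
5 | 3
80 | 4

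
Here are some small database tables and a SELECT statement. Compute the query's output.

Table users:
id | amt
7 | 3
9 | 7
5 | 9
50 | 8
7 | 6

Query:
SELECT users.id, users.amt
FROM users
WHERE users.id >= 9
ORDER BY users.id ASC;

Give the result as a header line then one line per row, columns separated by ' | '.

After WHERE (2 rows):
users.id | users.amt
9 | 7
50 | 8
After SELECT (2 rows):
users.id | users.amt
9 | 7
50 | 8
After ORDER BY (2 rows):
users.id | users.amt
9 | 7
50 | 8

== RESULT ==
users.id | users.amt
9 | 7
50 | 8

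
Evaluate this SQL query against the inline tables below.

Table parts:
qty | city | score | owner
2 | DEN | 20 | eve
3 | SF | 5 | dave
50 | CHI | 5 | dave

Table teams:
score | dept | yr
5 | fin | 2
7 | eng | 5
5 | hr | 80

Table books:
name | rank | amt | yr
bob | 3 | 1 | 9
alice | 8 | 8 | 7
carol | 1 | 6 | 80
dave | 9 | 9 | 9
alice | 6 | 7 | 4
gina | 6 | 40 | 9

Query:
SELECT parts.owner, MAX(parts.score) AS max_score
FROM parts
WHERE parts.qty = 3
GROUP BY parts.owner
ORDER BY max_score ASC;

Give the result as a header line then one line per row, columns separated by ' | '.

After WHERE (1 rows):
parts.qty | parts.city | parts.score | parts.owner
3 | SF | 5 | dave
After GROUP BY (1 rows):
parts.owner | max_score
dave | 5
After ORDER BY (1 rows):
parts.owner | max_score
dave | 5

== RESULT ==
parts.owner | max_score
dave | 5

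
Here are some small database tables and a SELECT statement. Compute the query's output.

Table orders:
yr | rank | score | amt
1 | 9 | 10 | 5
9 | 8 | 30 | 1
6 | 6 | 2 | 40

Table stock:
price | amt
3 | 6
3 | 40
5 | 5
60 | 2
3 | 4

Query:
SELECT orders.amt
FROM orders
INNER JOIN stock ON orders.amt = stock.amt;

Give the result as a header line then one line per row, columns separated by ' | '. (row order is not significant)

After JOIN stock (2 rows):
orders.yr | orders.rank | orders.score | orders.amt | stock.price | stock.amt
1 | 9 | 10 | 5 | 5 | 5
6 | 6 | 2 | 40 | 3 | 40
After SELECT (2 rows):
orders.amt
5
40

== RESULT ==
orders.amt
5
40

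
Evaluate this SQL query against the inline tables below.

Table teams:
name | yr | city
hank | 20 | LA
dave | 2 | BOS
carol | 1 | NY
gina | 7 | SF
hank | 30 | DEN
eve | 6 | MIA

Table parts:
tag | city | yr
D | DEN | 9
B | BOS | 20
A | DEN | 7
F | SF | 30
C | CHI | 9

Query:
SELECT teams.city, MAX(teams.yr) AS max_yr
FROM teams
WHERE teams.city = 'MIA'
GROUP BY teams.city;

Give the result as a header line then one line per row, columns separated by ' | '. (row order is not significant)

== RESULT ==
teams.city | max_yr
MIA | 6

Derivation:
After WHERE (1 rows):
teams.name | teams.yr | teams.city
eve | 6 | MIA
After GROUP BY (1 rows):
teams.city | max_yr
MIA | 6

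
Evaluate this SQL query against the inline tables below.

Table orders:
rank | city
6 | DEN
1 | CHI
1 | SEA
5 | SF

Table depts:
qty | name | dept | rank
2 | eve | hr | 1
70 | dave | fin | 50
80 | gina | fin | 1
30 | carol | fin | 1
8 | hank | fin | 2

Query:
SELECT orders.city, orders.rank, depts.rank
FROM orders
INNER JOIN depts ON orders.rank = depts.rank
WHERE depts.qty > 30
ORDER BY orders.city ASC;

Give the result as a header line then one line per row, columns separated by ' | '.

After JOIN depts (6 rows):
orders.rank | orders.city | depts.qty | depts.name | depts.dept | depts.rank
1 | CHI | 2 | eve | hr | 1
1 | CHI | 80 | gina | fin | 1
1 | CHI | 30 | carol | fin | 1
1 | SEA | 2 | eve | hr | 1
1 | SEA | 80 | gina | fin | 1
1 | SEA | 30 | carol | fin | 1
After WHERE (2 rows):
orders.rank | orders.city | depts.qty | depts.name | depts.dept | depts.rank
1 | CHI | 80 | gina | fin | 1
1 | SEA | 80 | gina | fin | 1
After SELECT (2 rows):
orders.city | orders.rank | depts.rank
CHI | 1 | 1
SEA | 1 | 1
After ORDER BY (2 rows):
orders.city | orders.rank | depts.rank
CHI | 1 | 1
SEA | 1 | 1

== RESULT ==
orders.city | orders.rank | depts.rank
CHI | 1 | 1
SEA | 1 | 1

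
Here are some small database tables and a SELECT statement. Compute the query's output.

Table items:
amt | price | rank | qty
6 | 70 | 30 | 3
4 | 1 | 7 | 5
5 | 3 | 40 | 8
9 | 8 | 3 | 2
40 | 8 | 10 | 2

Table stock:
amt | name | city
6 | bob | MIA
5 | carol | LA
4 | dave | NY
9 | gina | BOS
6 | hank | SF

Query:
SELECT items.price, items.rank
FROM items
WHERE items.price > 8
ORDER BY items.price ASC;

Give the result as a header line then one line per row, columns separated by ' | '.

After WHERE (1 rows):
items.amt | items.price | items.rank | items.qty
6 | 70 | 30 | 3
After SELECT (1 rows):
items.price | items.rank
70 | 30
After ORDER BY (1 rows):
items.price | items.rank
70 | 30

== RESULT ==
items.price | items.rank
70 | 30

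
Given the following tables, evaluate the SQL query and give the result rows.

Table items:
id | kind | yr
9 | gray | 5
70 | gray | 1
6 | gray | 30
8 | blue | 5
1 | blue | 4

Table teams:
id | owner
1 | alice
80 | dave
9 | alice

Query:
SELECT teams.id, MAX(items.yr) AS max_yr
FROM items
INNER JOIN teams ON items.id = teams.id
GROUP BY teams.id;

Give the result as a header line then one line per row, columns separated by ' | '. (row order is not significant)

== RESULT ==
teams.id | max_yr
9 | 5
1 | 4

Derivation:
After JOIN teams (2 rows):
items.id | items.kind | items.yr | teams.id | teams.owner
9 | gray | 5 | 9 | alice
1 | blue | 4 | 1 | alice
After GROUP BY (2 rows):
teams.id | max_yr
9 | 5
1 | 4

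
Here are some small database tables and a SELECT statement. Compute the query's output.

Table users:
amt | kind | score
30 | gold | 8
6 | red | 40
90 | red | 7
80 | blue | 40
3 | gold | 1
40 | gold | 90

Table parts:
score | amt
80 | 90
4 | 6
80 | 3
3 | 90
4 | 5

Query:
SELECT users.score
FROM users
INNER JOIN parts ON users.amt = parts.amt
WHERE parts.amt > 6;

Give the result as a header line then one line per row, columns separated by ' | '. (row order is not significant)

After JOIN parts (4 rows):
users.amt | users.kind | users.score | parts.score | parts.amt
6 | red | 40 | 4 | 6
90 | red | 7 | 80 | 90
90 | red | 7 | 3 | 90
3 | gold | 1 | 80 | 3
After WHERE (2 rows):
users.amt | users.kind | users.score | parts.score | parts.amt
90 | red | 7 | 80 | 90
90 | red | 7 | 3 | 90
After SELECT (2 rows):
users.score
7
7

== RESULT ==
users.score
7
7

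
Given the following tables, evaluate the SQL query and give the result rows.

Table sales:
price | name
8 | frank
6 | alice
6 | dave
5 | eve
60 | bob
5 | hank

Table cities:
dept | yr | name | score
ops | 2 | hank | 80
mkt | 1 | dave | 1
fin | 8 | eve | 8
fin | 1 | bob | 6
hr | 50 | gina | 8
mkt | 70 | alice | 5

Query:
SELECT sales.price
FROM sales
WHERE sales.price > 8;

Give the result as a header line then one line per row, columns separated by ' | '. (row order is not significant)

== RESULT ==
sales.price
60

Derivation:
After WHERE (1 rows):
sales.price | sales.name
60 | bob
After SELECT (1 rows):
sales.price
60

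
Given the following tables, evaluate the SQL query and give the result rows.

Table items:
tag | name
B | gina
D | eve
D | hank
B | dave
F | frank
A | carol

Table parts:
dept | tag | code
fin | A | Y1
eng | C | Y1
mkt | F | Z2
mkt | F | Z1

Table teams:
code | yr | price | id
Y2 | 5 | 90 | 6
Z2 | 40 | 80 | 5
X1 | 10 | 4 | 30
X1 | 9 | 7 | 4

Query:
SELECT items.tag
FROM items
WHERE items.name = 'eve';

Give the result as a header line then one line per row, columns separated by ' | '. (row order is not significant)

== RESULT ==
items.tag
D

Derivation:
After WHERE (1 rows):
items.tag | items.name
D | eve
After SELECT (1 rows):
items.tag
D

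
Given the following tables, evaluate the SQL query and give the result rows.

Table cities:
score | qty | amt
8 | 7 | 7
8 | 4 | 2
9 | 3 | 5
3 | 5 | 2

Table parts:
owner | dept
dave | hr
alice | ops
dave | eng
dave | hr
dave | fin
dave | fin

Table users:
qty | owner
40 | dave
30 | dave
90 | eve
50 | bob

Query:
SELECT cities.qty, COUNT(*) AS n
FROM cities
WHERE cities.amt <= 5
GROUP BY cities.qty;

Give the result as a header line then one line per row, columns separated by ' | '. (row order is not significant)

After WHERE (3 rows):
cities.score | cities.qty | cities.amt
8 | 4 | 2
9 | 3 | 5
3 | 5 | 2
After GROUP BY (3 rows):
cities.qty | n
4 | 1
3 | 1
5 | 1

== RESULT ==
cities.qty | n
4 | 1
3 | 1
5 | 1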